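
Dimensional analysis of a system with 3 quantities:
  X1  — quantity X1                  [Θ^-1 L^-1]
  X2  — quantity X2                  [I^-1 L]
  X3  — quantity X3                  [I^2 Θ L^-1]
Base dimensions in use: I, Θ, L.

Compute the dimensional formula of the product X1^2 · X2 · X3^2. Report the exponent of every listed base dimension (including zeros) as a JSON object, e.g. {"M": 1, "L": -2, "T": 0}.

{"I": 3, "Θ": 0, "L": -3}

Write exponents as rows I,Θ,L / cols X1,X2,X3:
  I: [ 0 -1  2]
  Θ: [-1  0  1]
  L: [-1  1 -1]
  [I]: (2)·0+(1)·-1+(2)·2 = 3
  [Θ]: (2)·-1+(1)·0+(2)·1 = 0
  [L]: (2)·-1+(1)·1+(2)·-1 = -3
⇒ I^3 L^-3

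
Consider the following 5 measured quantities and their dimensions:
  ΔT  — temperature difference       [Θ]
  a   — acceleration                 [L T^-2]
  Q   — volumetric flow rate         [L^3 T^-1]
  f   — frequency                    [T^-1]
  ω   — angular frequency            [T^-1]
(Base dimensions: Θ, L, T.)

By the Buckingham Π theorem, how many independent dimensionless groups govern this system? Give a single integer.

2

Exponent matrix [Θ,L,T] × [ΔT,a,Q,f,ω]:
  Θ: [ 1  0  0  0  0]
  L: [ 0  1  3  0  0]
  T: [ 0 -2 -1 -1 -1]
RREF → pivots at {ΔT,a,Q} ⇒ r = 3
n=5, r=3 ⇒ 2 dimensionless groups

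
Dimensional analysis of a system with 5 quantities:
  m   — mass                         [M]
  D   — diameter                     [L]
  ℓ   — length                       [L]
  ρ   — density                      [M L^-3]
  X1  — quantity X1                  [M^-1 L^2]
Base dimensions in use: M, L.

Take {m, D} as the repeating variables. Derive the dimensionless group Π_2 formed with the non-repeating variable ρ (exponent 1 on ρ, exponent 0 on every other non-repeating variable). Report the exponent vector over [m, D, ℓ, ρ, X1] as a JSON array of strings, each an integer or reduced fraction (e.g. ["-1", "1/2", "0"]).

Exponent matrix [M,L] × [m,D,ℓ,ρ,X1]:
  M: [ 1  0  0  1 -1]
  L: [ 0  1  1 -3  2]
Echelon form has 2 nonzero rows (pivots: m,D)
Repeat: m,D; free: ℓ,ρ,X1
RREF:
  r0: [   1    0    0    1   -1]
  r1: [   0    1    1   -3    2]
Fix exponent of ρ at 1, ℓ at 0, X1 at 0; solve each RREF row for its pivot's exponent:
  r0: exp(m) + (1)·1 = 0 ⇒ exp(m) = -1
  r1: exp(D) + (-3)·1 = 0 ⇒ exp(D) = 3
Π_2 = m^-1 · D^3 · ρ

["-1", "3", "0", "1", "0"]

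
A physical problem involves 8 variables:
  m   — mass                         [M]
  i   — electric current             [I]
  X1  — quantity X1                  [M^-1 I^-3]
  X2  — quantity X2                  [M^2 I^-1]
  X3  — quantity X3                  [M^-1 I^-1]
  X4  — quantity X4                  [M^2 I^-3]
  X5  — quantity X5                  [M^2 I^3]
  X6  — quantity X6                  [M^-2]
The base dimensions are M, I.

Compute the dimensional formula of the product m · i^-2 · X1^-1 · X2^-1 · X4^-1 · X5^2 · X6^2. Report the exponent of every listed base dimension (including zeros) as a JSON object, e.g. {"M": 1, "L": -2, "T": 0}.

{"M": -2, "I": 11}

Exponent matrix [M,I] × [m,i,X1,X2,X3,X4,X5,X6]:
  M: [ 1  0 -1  2 -1  2  2 -2]
  I: [ 0  1 -3 -1 -1 -3  3  0]
  [M]: (1)·1+(-2)·0+(-1)·-1+(-1)·2+(-1)·2+(2)·2+(2)·-2 = -2
  [I]: (1)·0+(-2)·1+(-1)·-3+(-1)·-1+(-1)·-3+(2)·3+(2)·0 = 11
⇒ M^-2 I^11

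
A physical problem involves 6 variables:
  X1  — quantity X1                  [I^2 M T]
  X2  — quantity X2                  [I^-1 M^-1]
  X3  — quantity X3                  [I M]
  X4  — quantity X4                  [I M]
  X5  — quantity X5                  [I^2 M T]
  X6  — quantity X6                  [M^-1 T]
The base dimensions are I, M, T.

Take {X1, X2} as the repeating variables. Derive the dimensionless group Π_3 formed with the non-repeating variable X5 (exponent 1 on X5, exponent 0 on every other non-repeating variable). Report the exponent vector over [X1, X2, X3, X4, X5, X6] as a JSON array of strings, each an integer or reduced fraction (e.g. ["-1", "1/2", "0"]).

["-1", "0", "0", "0", "1", "0"]

Exponent matrix [I,M,T] × [X1,X2,X3,X4,X5,X6]:
  I: [ 2 -1  1  1  2  0]
  M: [ 1 -1  1  1  1 -1]
  T: [ 1  0  0  0  1  1]
Echelon form has 2 nonzero rows (pivots: X1,X2)
Repeat: X1,X2; free: X3,X4,X5,X6
RREF:
  r0: [   1    0    0    0    1    1]
  r1: [   0    1   -1   -1    0    2]
  r2: [   0    0    0    0    0    0]
Fix exponent of X5 at 1, X3 at 0, X4 at 0, X6 at 0; solve each RREF row for its pivot's exponent:
  r0: exp(X1) + (1)·1 = 0 ⇒ exp(X1) = -1
  r1: exp(X2) + (0)·1 = 0 ⇒ exp(X2) = 0
Π_3 = X1^-1 · X5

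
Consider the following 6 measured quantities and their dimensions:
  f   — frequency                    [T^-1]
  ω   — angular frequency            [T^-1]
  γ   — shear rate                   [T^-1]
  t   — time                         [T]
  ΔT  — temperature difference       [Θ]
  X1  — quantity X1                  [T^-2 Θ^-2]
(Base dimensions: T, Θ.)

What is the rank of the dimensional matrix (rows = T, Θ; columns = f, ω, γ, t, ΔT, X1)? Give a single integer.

2

Write exponents as rows T,Θ / cols f,ω,γ,t,ΔT,X1:
  T: [-1 -1 -1  1  0 -2]
  Θ: [ 0  0  0  0  1 -2]
Echelon form has 2 nonzero rows (pivots: f,ΔT)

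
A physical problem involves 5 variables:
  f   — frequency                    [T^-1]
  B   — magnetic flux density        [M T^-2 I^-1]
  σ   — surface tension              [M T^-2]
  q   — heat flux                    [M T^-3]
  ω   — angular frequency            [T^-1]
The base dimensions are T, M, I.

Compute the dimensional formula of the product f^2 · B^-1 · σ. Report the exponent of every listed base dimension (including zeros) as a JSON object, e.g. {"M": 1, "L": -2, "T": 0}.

{"T": -2, "M": 0, "I": 1}

Dimensional matrix (T×M×I by f×B×σ×q×ω):
  T: [-1 -2 -2 -3 -1]
  M: [ 0  1  1  1  0]
  I: [ 0 -1  0  0  0]
  [T]: (2)·-1+(-1)·-2+(1)·-2 = -2
  [M]: (2)·0+(-1)·1+(1)·1 = 0
  [I]: (2)·0+(-1)·-1+(1)·0 = 1
⇒ T^-2 I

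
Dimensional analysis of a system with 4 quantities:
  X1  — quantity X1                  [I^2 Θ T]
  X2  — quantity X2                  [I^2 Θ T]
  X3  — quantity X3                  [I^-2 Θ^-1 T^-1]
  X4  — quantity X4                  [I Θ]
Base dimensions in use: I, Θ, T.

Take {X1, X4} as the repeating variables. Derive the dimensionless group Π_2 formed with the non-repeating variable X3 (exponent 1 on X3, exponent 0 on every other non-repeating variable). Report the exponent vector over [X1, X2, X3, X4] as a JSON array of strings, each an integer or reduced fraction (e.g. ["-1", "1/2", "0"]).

["1", "0", "1", "0"]

Exponent matrix [I,Θ,T] × [X1,X2,X3,X4]:
  I: [ 2  2 -2  1]
  Θ: [ 1  1 -1  1]
  T: [ 1  1 -1  0]
Echelon form has 2 nonzero rows (pivots: X1,X4)
Pivot set = {X1,X4}, free = {X2,X3}
RREF:
  r0: [   1    1   -1    0]
  r1: [   0    0    0    1]
  r2: [   0    0    0    0]
Fix exponent of X3 at 1, X2 at 0; solve each RREF row for its pivot's exponent:
  r0: exp(X1) + (-1)·1 = 0 ⇒ exp(X1) = 1
  r1: exp(X4) + (0)·1 = 0 ⇒ exp(X4) = 0
Π_2 = X1 · X3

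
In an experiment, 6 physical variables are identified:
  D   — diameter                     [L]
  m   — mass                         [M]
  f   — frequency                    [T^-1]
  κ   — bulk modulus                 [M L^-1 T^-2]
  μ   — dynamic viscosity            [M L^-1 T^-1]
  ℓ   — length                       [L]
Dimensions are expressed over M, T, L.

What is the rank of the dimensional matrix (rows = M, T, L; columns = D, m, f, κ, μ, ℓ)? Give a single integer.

3

Dimensional matrix (M×T×L by D×m×f×κ×μ×ℓ):
  M: [ 0  1  0  1  1  0]
  T: [ 0  0 -1 -2 -1  0]
  L: [ 1  0  0 -1 -1  1]
Echelon form has 3 nonzero rows (pivots: D,m,f)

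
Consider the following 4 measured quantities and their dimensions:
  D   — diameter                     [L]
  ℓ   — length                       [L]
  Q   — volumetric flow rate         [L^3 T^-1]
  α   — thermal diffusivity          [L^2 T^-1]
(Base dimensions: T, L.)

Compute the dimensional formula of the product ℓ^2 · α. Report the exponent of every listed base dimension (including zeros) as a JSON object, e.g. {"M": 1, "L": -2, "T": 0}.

{"T": -1, "L": 4}

Dimensional matrix (T×L by D×ℓ×Q×α):
  T: [ 0  0 -1 -1]
  L: [ 1  1  3  2]
  [T]: (2)·0+(1)·-1 = -1
  [L]: (2)·1+(1)·2 = 4
⇒ T^-1 L^4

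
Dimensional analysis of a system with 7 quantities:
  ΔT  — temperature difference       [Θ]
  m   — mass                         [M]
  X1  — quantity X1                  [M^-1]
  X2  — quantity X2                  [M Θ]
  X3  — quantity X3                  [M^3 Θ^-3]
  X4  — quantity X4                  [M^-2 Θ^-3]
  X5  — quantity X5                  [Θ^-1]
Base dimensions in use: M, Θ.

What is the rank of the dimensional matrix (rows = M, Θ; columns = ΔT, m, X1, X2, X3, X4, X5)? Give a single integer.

2

Exponent matrix [M,Θ] × [ΔT,m,X1,X2,X3,X4,X5]:
  M: [ 0  1 -1  1  3 -2  0]
  Θ: [ 1  0  0  1 -3 -3 -1]
Echelon form has 2 nonzero rows (pivots: ΔT,m)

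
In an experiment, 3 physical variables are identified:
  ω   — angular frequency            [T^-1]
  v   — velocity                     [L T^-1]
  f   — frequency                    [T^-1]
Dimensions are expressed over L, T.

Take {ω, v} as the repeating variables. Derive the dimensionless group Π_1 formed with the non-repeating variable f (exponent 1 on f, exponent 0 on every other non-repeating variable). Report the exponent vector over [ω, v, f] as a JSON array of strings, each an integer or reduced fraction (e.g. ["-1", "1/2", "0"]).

["-1", "0", "1"]

Write exponents as rows L,T / cols ω,v,f:
  L: [ 0  1  0]
  T: [-1 -1 -1]
RREF → pivots at {ω,v} ⇒ r = 2
Repeat: ω,v; free: f
RREF:
  r0: [   1    0    1]
  r1: [   0    1    0]
Fix exponent of f at 1; solve each RREF row for its pivot's exponent:
  r0: exp(ω) + (1)·1 = 0 ⇒ exp(ω) = -1
  r1: exp(v) + (0)·1 = 0 ⇒ exp(v) = 0
Π_1 = ω^-1 · f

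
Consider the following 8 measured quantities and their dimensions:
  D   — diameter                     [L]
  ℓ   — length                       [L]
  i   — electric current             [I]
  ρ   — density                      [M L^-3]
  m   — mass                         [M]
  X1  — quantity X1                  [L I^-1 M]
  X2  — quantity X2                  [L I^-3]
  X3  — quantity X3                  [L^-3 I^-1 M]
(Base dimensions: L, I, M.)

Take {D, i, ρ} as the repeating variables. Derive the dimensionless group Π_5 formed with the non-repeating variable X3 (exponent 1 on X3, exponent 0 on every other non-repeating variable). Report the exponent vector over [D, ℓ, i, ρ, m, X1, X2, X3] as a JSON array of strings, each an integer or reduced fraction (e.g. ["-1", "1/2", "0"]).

["0", "0", "1", "-1", "0", "0", "0", "1"]

Dimensional matrix (L×I×M by D×ℓ×i×ρ×m×X1×X2×X3):
  L: [ 1  1  0 -3  0  1  1 -3]
  I: [ 0  0  1  0  0 -1 -3 -1]
  M: [ 0  0  0  1  1  1  0  1]
RREF → pivots at {D,i,ρ} ⇒ r = 3
Repeat: D,i,ρ; free: ℓ,m,X1,X2,X3
RREF:
  r0: [   1    1    0    0    3    4    1    0]
  r1: [   0    0    1    0    0   -1   -3   -1]
  r2: [   0    0    0    1    1    1    0    1]
Fix exponent of X3 at 1, ℓ at 0, m at 0, X1 at 0, X2 at 0; solve each RREF row for its pivot's exponent:
  r0: exp(D) + (0)·1 = 0 ⇒ exp(D) = 0
  r1: exp(i) + (-1)·1 = 0 ⇒ exp(i) = 1
  r2: exp(ρ) + (1)·1 = 0 ⇒ exp(ρ) = -1
Π_5 = i · ρ^-1 · X3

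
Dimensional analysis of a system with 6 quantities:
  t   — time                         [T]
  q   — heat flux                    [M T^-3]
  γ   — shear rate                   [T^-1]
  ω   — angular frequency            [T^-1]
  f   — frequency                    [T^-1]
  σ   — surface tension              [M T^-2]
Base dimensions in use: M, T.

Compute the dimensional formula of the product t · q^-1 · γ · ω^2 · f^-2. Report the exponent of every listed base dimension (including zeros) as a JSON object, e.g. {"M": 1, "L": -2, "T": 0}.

{"M": -1, "T": 3}

Exponent matrix [M,T] × [t,q,γ,ω,f,σ]:
  M: [ 0  1  0  0  0  1]
  T: [ 1 -3 -1 -1 -1 -2]
  [M]: (1)·0+(-1)·1+(1)·0+(2)·0+(-2)·0 = -1
  [T]: (1)·1+(-1)·-3+(1)·-1+(2)·-1+(-2)·-1 = 3
⇒ M^-1 T^3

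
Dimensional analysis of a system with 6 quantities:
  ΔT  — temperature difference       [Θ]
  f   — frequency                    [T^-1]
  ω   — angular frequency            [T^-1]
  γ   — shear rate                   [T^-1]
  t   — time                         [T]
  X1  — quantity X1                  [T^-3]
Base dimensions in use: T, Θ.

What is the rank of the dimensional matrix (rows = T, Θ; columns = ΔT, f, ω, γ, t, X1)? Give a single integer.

Exponent matrix [T,Θ] × [ΔT,f,ω,γ,t,X1]:
  T: [ 0 -1 -1 -1  1 -3]
  Θ: [ 1  0  0  0  0  0]
Echelon form has 2 nonzero rows (pivots: ΔT,f)

2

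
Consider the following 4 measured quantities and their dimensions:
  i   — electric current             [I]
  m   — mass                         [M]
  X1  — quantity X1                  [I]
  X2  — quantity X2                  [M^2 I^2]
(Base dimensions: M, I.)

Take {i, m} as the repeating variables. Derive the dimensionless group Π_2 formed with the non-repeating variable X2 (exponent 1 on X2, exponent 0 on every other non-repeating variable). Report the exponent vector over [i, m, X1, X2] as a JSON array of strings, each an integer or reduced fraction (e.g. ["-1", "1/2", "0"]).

["-2", "-2", "0", "1"]

Exponent matrix [M,I] × [i,m,X1,X2]:
  M: [ 0  1  0  2]
  I: [ 1  0  1  2]
RREF → pivots at {i,m} ⇒ r = 2
Pivot set = {i,m}, free = {X1,X2}
RREF:
  r0: [   1    0    1    2]
  r1: [   0    1    0    2]
Fix exponent of X2 at 1, X1 at 0; solve each RREF row for its pivot's exponent:
  r0: exp(i) + (2)·1 = 0 ⇒ exp(i) = -2
  r1: exp(m) + (2)·1 = 0 ⇒ exp(m) = -2
Π_2 = i^-2 · m^-2 · X2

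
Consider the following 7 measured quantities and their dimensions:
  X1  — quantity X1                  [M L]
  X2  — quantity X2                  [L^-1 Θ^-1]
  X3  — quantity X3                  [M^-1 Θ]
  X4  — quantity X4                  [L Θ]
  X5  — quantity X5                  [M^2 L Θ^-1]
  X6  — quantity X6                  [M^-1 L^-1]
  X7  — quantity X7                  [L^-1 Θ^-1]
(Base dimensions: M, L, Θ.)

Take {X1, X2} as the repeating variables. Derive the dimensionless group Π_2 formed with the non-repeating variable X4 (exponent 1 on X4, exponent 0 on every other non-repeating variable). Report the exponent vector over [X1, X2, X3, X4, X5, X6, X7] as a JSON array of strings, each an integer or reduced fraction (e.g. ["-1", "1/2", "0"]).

["0", "1", "0", "1", "0", "0", "0"]

Exponent matrix [M,L,Θ] × [X1,X2,X3,X4,X5,X6,X7]:
  M: [ 1  0 -1  0  2 -1  0]
  L: [ 1 -1  0  1  1 -1 -1]
  Θ: [ 0 -1  1  1 -1  0 -1]
RREF → pivots at {X1,X2} ⇒ r = 2
Repeat: X1,X2; free: X3,X4,X5,X6,X7
RREF:
  r0: [   1    0   -1    0    2   -1    0]
  r1: [   0    1   -1   -1    1    0    1]
  r2: [   0    0    0    0    0    0    0]
Fix exponent of X4 at 1, X3 at 0, X5 at 0, X6 at 0, X7 at 0; solve each RREF row for its pivot's exponent:
  r0: exp(X1) + (0)·1 = 0 ⇒ exp(X1) = 0
  r1: exp(X2) + (-1)·1 = 0 ⇒ exp(X2) = 1
Π_2 = X2 · X4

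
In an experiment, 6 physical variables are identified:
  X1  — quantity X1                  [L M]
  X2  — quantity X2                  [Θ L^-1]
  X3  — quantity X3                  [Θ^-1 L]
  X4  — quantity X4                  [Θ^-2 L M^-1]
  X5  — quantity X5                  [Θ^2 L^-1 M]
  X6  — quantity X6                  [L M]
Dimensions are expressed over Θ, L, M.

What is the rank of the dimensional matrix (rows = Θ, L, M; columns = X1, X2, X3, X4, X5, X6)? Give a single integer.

Dimensional matrix (Θ×L×M by X1×X2×X3×X4×X5×X6):
  Θ: [ 0  1 -1 -2  2  0]
  L: [ 1 -1  1  1 -1  1]
  M: [ 1  0  0 -1  1  1]
RREF → pivots at {X1,X2} ⇒ r = 2

2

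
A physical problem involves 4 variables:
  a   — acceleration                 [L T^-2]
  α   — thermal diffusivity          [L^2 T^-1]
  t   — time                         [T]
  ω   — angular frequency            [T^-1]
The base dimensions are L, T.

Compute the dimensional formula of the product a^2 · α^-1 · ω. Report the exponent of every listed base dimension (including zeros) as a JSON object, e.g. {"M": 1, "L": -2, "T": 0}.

{"L": 0, "T": -4}

Dimensional matrix (L×T by a×α×t×ω):
  L: [ 1  2  0  0]
  T: [-2 -1  1 -1]
  [L]: (2)·1+(-1)·2+(1)·0 = 0
  [T]: (2)·-2+(-1)·-1+(1)·-1 = -4
⇒ T^-4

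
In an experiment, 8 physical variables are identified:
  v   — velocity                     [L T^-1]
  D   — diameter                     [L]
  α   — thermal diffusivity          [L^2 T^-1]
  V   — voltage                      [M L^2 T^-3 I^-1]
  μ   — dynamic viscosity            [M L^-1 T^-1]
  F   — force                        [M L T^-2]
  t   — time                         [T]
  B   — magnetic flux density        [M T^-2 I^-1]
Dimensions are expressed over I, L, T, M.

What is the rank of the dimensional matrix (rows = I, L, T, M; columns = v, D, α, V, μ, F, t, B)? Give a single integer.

Write exponents as rows I,L,T,M / cols v,D,α,V,μ,F,t,B:
  I: [ 0  0  0 -1  0  0  0 -1]
  L: [ 1  1  2  2 -1  1  0  0]
  T: [-1  0 -1 -3 -1 -2  1 -2]
  M: [ 0  0  0  1  1  1  0  1]
RREF → pivots at {v,D,V,μ} ⇒ r = 4

4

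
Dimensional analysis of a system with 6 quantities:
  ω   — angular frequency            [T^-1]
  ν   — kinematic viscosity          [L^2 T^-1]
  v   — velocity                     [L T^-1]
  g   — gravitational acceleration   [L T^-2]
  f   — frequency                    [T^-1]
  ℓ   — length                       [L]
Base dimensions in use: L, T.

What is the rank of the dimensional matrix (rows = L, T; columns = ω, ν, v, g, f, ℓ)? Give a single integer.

2

Write exponents as rows L,T / cols ω,ν,v,g,f,ℓ:
  L: [ 0  2  1  1  0  1]
  T: [-1 -1 -1 -2 -1  0]
RREF → pivots at {ω,ν} ⇒ r = 2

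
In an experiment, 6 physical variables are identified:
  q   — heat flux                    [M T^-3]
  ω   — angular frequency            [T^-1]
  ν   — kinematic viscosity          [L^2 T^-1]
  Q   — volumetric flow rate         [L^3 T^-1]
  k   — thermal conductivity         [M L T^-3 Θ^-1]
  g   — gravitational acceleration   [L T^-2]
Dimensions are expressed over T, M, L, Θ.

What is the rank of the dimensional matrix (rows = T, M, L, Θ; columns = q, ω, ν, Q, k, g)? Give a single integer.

Exponent matrix [T,M,L,Θ] × [q,ω,ν,Q,k,g]:
  T: [-3 -1 -1 -1 -3 -2]
  M: [ 1  0  0  0  1  0]
  L: [ 0  0  2  3  1  1]
  Θ: [ 0  0  0  0 -1  0]
Row reduction gives pivot columns q,ω,ν,k; rank = 4

4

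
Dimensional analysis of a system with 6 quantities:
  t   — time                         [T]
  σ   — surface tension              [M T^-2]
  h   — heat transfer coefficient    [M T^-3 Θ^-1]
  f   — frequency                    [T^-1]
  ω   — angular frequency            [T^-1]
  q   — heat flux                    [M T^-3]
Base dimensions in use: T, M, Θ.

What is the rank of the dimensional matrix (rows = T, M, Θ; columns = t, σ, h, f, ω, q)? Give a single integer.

3

Dimensional matrix (T×M×Θ by t×σ×h×f×ω×q):
  T: [ 1 -2 -3 -1 -1 -3]
  M: [ 0  1  1  0  0  1]
  Θ: [ 0  0 -1  0  0  0]
RREF → pivots at {t,σ,h} ⇒ r = 3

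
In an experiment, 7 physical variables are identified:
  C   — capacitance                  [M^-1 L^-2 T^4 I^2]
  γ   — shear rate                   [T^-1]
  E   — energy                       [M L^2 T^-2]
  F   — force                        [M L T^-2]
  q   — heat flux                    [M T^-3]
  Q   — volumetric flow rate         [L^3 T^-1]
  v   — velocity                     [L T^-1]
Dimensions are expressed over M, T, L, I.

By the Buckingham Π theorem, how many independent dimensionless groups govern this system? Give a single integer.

Write exponents as rows M,T,L,I / cols C,γ,E,F,q,Q,v:
  M: [-1  0  1  1  1  0  0]
  T: [ 4 -1 -2 -2 -3 -1 -1]
  L: [-2  0  2  1  0  3  1]
  I: [ 2  0  0  0  0  0  0]
Row reduction gives pivot columns C,γ,E,F; rank = 4
7 vars − rank 4 = 3 Π groups

3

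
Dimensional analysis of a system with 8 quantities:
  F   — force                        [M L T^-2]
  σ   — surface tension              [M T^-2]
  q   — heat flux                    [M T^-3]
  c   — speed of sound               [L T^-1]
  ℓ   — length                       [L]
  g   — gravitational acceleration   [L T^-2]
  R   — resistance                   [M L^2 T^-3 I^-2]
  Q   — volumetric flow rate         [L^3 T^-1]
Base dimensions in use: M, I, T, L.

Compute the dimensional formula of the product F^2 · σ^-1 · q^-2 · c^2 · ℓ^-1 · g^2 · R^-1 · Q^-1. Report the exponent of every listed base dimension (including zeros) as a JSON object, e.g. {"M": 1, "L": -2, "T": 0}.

Write exponents as rows M,I,T,L / cols F,σ,q,c,ℓ,g,R,Q:
  M: [ 1  1  1  0  0  0  1  0]
  I: [ 0  0  0  0  0  0 -2  0]
  T: [-2 -2 -3 -1  0 -2 -3 -1]
  L: [ 1  0  0  1  1  1  2  3]
  [M]: (2)·1+(-1)·1+(-2)·1+(2)·0+(-1)·0+(2)·0+(-1)·1+(-1)·0 = -2
  [I]: (2)·0+(-1)·0+(-2)·0+(2)·0+(-1)·0+(2)·0+(-1)·-2+(-1)·0 = 2
  [T]: (2)·-2+(-1)·-2+(-2)·-3+(2)·-1+(-1)·0+(2)·-2+(-1)·-3+(-1)·-1 = 2
  [L]: (2)·1+(-1)·0+(-2)·0+(2)·1+(-1)·1+(2)·1+(-1)·2+(-1)·3 = 0
⇒ M^-2 I^2 T^2

{"M": -2, "I": 2, "T": 2, "L": 0}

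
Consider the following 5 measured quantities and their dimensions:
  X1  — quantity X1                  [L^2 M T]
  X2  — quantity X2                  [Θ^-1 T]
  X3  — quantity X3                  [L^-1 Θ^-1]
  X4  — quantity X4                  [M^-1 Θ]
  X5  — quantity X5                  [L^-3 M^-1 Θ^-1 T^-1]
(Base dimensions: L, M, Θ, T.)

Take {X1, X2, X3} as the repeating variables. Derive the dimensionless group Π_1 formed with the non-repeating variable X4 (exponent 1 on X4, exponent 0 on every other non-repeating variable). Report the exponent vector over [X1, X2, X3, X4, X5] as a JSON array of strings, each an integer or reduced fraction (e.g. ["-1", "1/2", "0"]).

["1", "-1", "2", "1", "0"]

Exponent matrix [L,M,Θ,T] × [X1,X2,X3,X4,X5]:
  L: [ 2  0 -1  0 -3]
  M: [ 1  0  0 -1 -1]
  Θ: [ 0 -1 -1  1 -1]
  T: [ 1  1  0  0 -1]
Echelon form has 3 nonzero rows (pivots: X1,X2,X3)
Repeat: X1,X2,X3; free: X4,X5
RREF:
  r0: [   1    0    0   -1   -1]
  r1: [   0    1    0    1    0]
  r2: [   0    0    1   -2    1]
  r3: [   0    0    0    0    0]
Fix exponent of X4 at 1, X5 at 0; solve each RREF row for its pivot's exponent:
  r0: exp(X1) + (-1)·1 = 0 ⇒ exp(X1) = 1
  r1: exp(X2) + (1)·1 = 0 ⇒ exp(X2) = -1
  r2: exp(X3) + (-2)·1 = 0 ⇒ exp(X3) = 2
Π_1 = X1 · X2^-1 · X3^2 · X4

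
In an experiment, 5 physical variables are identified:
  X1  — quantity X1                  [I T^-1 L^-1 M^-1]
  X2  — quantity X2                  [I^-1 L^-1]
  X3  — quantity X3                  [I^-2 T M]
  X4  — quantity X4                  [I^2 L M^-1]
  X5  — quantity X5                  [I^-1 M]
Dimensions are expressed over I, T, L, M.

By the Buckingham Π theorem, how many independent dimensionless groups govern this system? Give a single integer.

2

Write exponents as rows I,T,L,M / cols X1,X2,X3,X4,X5:
  I: [ 1 -1 -2  2 -1]
  T: [-1  0  1  0  0]
  L: [-1 -1  0  1  0]
  M: [-1  0  1 -1  1]
Row reduction gives pivot columns X1,X2,X4; rank = 3
Π count = n − r = 5 − 3 = 2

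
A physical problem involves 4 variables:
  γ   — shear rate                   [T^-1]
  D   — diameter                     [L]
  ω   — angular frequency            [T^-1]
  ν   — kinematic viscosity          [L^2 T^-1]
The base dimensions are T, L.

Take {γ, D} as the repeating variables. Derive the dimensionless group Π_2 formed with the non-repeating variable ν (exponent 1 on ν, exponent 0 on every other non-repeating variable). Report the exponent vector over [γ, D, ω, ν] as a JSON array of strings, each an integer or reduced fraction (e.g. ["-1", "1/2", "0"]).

["-1", "-2", "0", "1"]

Write exponents as rows T,L / cols γ,D,ω,ν:
  T: [-1  0 -1 -1]
  L: [ 0  1  0  2]
RREF → pivots at {γ,D} ⇒ r = 2
Repeat: γ,D; free: ω,ν
RREF:
  r0: [   1    0    1    1]
  r1: [   0    1    0    2]
Fix exponent of ν at 1, ω at 0; solve each RREF row for its pivot's exponent:
  r0: exp(γ) + (1)·1 = 0 ⇒ exp(γ) = -1
  r1: exp(D) + (2)·1 = 0 ⇒ exp(D) = -2
Π_2 = γ^-1 · D^-2 · ν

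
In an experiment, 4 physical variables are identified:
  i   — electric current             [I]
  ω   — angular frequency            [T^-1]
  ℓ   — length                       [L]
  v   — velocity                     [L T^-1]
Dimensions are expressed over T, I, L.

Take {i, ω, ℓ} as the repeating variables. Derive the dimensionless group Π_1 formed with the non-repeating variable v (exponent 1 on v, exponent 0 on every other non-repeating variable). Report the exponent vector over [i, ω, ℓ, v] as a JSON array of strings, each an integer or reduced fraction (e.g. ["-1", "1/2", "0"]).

["0", "-1", "-1", "1"]

Dimensional matrix (T×I×L by i×ω×ℓ×v):
  T: [ 0 -1  0 -1]
  I: [ 1  0  0  0]
  L: [ 0  0  1  1]
Echelon form has 3 nonzero rows (pivots: i,ω,ℓ)
Repeat: i,ω,ℓ; free: v
RREF:
  r0: [   1    0    0    0]
  r1: [   0    1    0    1]
  r2: [   0    0    1    1]
Fix exponent of v at 1; solve each RREF row for its pivot's exponent:
  r0: exp(i) + (0)·1 = 0 ⇒ exp(i) = 0
  r1: exp(ω) + (1)·1 = 0 ⇒ exp(ω) = -1
  r2: exp(ℓ) + (1)·1 = 0 ⇒ exp(ℓ) = -1
Π_1 = ω^-1 · ℓ^-1 · v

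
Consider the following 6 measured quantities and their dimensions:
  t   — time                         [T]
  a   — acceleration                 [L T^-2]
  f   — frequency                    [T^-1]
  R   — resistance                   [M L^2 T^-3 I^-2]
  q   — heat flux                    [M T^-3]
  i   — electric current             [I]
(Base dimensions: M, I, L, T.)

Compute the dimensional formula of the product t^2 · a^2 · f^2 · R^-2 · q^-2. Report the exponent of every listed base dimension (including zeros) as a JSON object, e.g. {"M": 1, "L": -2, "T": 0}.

Dimensional matrix (M×I×L×T by t×a×f×R×q×i):
  M: [ 0  0  0  1  1  0]
  I: [ 0  0  0 -2  0  1]
  L: [ 0  1  0  2  0  0]
  T: [ 1 -2 -1 -3 -3  0]
  [M]: (2)·0+(2)·0+(2)·0+(-2)·1+(-2)·1 = -4
  [I]: (2)·0+(2)·0+(2)·0+(-2)·-2+(-2)·0 = 4
  [L]: (2)·0+(2)·1+(2)·0+(-2)·2+(-2)·0 = -2
  [T]: (2)·1+(2)·-2+(2)·-1+(-2)·-3+(-2)·-3 = 8
⇒ M^-4 I^4 L^-2 T^8

{"M": -4, "I": 4, "L": -2, "T": 8}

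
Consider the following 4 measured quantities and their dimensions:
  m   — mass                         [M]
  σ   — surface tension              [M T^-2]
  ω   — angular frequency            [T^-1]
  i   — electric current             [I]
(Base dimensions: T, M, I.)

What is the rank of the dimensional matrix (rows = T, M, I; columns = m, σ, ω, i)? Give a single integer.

Exponent matrix [T,M,I] × [m,σ,ω,i]:
  T: [ 0 -2 -1  0]
  M: [ 1  1  0  0]
  I: [ 0  0  0  1]
Row reduction gives pivot columns m,σ,i; rank = 3

3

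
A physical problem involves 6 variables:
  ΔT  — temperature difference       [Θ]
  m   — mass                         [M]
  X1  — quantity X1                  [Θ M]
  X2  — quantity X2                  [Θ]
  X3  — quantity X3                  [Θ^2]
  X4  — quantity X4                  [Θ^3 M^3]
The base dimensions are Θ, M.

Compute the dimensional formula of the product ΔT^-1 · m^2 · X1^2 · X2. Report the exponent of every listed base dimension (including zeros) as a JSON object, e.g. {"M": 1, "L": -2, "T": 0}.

{"Θ": 2, "M": 4}

Dimensional matrix (Θ×M by ΔT×m×X1×X2×X3×X4):
  Θ: [ 1  0  1  1  2  3]
  M: [ 0  1  1  0  0  3]
  [Θ]: (-1)·1+(2)·0+(2)·1+(1)·1 = 2
  [M]: (-1)·0+(2)·1+(2)·1+(1)·0 = 4
⇒ Θ^2 M^4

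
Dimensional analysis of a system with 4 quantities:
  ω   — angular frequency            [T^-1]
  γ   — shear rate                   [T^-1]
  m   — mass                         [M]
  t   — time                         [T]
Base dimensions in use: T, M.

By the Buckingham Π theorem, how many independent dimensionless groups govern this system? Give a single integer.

2

Dimensional matrix (T×M by ω×γ×m×t):
  T: [-1 -1  0  1]
  M: [ 0  0  1  0]
Echelon form has 2 nonzero rows (pivots: ω,m)
4 vars − rank 2 = 2 Π groups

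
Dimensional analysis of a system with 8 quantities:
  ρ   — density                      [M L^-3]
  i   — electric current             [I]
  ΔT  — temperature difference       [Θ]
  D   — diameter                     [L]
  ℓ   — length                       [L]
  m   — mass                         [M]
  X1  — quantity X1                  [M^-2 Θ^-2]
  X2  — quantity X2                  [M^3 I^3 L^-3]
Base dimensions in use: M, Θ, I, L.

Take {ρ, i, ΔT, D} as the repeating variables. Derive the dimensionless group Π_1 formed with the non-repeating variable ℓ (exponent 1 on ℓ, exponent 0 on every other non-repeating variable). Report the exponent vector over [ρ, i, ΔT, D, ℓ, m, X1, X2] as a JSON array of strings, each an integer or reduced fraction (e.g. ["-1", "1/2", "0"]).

Write exponents as rows M,Θ,I,L / cols ρ,i,ΔT,D,ℓ,m,X1,X2:
  M: [ 1  0  0  0  0  1 -2  3]
  Θ: [ 0  0  1  0  0  0 -2  0]
  I: [ 0  1  0  0  0  0  0  3]
  L: [-3  0  0  1  1  0  0 -3]
RREF → pivots at {ρ,i,ΔT,D} ⇒ r = 4
Pivot set = {ρ,i,ΔT,D}, free = {ℓ,m,X1,X2}
RREF:
  r0: [   1    0    0    0    0    1   -2    3]
  r1: [   0    1    0    0    0    0    0    3]
  r2: [   0    0    1    0    0    0   -2    0]
  r3: [   0    0    0    1    1    3   -6    6]
Fix exponent of ℓ at 1, m at 0, X1 at 0, X2 at 0; solve each RREF row for its pivot's exponent:
  r0: exp(ρ) + (0)·1 = 0 ⇒ exp(ρ) = 0
  r1: exp(i) + (0)·1 = 0 ⇒ exp(i) = 0
  r2: exp(ΔT) + (0)·1 = 0 ⇒ exp(ΔT) = 0
  r3: exp(D) + (1)·1 = 0 ⇒ exp(D) = -1
Π_1 = D^-1 · ℓ

["0", "0", "0", "-1", "1", "0", "0", "0"]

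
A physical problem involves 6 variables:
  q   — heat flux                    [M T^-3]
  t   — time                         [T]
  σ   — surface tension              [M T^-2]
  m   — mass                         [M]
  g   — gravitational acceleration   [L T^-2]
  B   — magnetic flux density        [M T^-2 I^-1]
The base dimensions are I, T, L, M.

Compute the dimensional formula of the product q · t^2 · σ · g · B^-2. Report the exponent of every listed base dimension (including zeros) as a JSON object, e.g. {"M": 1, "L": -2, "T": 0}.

{"I": 2, "T": -1, "L": 1, "M": 0}

Dimensional matrix (I×T×L×M by q×t×σ×m×g×B):
  I: [ 0  0  0  0  0 -1]
  T: [-3  1 -2  0 -2 -2]
  L: [ 0  0  0  0  1  0]
  M: [ 1  0  1  1  0  1]
  [I]: (1)·0+(2)·0+(1)·0+(1)·0+(-2)·-1 = 2
  [T]: (1)·-3+(2)·1+(1)·-2+(1)·-2+(-2)·-2 = -1
  [L]: (1)·0+(2)·0+(1)·0+(1)·1+(-2)·0 = 1
  [M]: (1)·1+(2)·0+(1)·1+(1)·0+(-2)·1 = 0
⇒ I^2 T^-1 L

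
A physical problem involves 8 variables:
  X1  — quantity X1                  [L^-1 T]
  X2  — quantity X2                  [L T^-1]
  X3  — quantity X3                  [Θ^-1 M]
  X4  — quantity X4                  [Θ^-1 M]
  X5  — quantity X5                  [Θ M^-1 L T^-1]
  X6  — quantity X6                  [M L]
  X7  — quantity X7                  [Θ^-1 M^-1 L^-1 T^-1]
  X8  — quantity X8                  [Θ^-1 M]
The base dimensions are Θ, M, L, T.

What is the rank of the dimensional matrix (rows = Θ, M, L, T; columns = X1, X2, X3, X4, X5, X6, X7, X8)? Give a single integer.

3

Write exponents as rows Θ,M,L,T / cols X1,X2,X3,X4,X5,X6,X7,X8:
  Θ: [ 0  0 -1 -1  1  0 -1 -1]
  M: [ 0  0  1  1 -1  1 -1  1]
  L: [-1  1  0  0  1  1 -1  0]
  T: [ 1 -1  0  0 -1  0 -1  0]
Row reduction gives pivot columns X1,X3,X6; rank = 3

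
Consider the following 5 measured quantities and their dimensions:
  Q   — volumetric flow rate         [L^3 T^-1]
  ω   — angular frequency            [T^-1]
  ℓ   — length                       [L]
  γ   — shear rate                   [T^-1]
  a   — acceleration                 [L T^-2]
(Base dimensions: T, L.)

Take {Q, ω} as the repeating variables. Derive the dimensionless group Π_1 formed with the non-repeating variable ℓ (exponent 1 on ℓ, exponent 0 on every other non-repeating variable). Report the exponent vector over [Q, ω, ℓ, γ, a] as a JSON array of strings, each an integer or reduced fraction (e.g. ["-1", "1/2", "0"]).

["-1/3", "1/3", "1", "0", "0"]

Dimensional matrix (T×L by Q×ω×ℓ×γ×a):
  T: [-1 -1  0 -1 -2]
  L: [ 3  0  1  0  1]
Row reduction gives pivot columns Q,ω; rank = 2
Repeat: Q,ω; free: ℓ,γ,a
RREF:
  r0: [   1    0  1/3    0  1/3]
  r1: [   0    1 -1/3    1  5/3]
Fix exponent of ℓ at 1, γ at 0, a at 0; solve each RREF row for its pivot's exponent:
  r0: exp(Q) + (1/3)·1 = 0 ⇒ exp(Q) = -1/3
  r1: exp(ω) + (-1/3)·1 = 0 ⇒ exp(ω) = 1/3
Π_1 = Q^(-1/3) · ω^(1/3) · ℓ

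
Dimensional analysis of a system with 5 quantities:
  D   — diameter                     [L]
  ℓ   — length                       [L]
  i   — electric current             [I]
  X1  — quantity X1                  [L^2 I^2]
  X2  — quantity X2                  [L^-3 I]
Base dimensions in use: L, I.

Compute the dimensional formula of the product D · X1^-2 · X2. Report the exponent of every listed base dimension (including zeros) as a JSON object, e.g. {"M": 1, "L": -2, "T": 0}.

Dimensional matrix (L×I by D×ℓ×i×X1×X2):
  L: [ 1  1  0  2 -3]
  I: [ 0  0  1  2  1]
  [L]: (1)·1+(-2)·2+(1)·-3 = -6
  [I]: (1)·0+(-2)·2+(1)·1 = -3
⇒ L^-6 I^-3

{"L": -6, "I": -3}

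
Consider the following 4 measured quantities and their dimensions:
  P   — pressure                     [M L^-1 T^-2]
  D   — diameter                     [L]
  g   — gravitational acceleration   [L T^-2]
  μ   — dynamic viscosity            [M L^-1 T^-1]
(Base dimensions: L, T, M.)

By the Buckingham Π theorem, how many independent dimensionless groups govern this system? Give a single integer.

1

Dimensional matrix (L×T×M by P×D×g×μ):
  L: [-1  1  1 -1]
  T: [-2  0 -2 -1]
  M: [ 1  0  0  1]
Row reduction gives pivot columns P,D,g; rank = 3
Π count = n − r = 4 − 3 = 1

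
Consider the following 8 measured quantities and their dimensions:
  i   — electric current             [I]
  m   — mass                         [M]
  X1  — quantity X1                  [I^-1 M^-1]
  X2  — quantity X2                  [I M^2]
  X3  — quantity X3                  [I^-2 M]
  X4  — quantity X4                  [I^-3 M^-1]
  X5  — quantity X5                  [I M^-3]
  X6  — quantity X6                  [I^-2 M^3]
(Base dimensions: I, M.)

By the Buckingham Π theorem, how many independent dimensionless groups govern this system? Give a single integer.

Write exponents as rows I,M / cols i,m,X1,X2,X3,X4,X5,X6:
  I: [ 1  0 -1  1 -2 -3  1 -2]
  M: [ 0  1 -1  2  1 -1 -3  3]
Echelon form has 2 nonzero rows (pivots: i,m)
8 vars − rank 2 = 6 Π groups

6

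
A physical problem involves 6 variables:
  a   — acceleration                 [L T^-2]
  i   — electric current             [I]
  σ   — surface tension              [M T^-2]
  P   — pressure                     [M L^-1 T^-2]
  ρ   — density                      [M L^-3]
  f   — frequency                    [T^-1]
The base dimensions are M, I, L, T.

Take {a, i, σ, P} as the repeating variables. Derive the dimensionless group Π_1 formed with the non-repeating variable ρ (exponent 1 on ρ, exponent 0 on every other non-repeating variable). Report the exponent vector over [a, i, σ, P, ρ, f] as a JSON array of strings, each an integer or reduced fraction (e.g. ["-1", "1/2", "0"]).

["1", "0", "1", "-2", "1", "0"]

Exponent matrix [M,I,L,T] × [a,i,σ,P,ρ,f]:
  M: [ 0  0  1  1  1  0]
  I: [ 0  1  0  0  0  0]
  L: [ 1  0  0 -1 -3  0]
  T: [-2  0 -2 -2  0 -1]
Echelon form has 4 nonzero rows (pivots: a,i,σ,P)
Repeat: a,i,σ,P; free: ρ,f
RREF:
  r0: [   1    0    0    0   -1  1/2]
  r1: [   0    1    0    0    0    0]
  r2: [   0    0    1    0   -1 -1/2]
  r3: [   0    0    0    1    2  1/2]
Fix exponent of ρ at 1, f at 0; solve each RREF row for its pivot's exponent:
  r0: exp(a) + (-1)·1 = 0 ⇒ exp(a) = 1
  r1: exp(i) + (0)·1 = 0 ⇒ exp(i) = 0
  r2: exp(σ) + (-1)·1 = 0 ⇒ exp(σ) = 1
  r3: exp(P) + (2)·1 = 0 ⇒ exp(P) = -2
Π_1 = a · σ · P^-2 · ρ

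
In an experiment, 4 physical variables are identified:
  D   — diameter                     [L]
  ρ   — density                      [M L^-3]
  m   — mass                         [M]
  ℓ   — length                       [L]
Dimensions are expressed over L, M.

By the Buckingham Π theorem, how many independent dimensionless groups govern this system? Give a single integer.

2

Dimensional matrix (L×M by D×ρ×m×ℓ):
  L: [ 1 -3  0  1]
  M: [ 0  1  1  0]
RREF → pivots at {D,ρ} ⇒ r = 2
4 vars − rank 2 = 2 Π groups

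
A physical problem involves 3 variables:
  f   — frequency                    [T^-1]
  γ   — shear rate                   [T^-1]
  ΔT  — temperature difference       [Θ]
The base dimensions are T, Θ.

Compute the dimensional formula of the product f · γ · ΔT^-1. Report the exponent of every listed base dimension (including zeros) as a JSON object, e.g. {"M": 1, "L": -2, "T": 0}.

Dimensional matrix (T×Θ by f×γ×ΔT):
  T: [-1 -1  0]
  Θ: [ 0  0  1]
  [T]: (1)·-1+(1)·-1+(-1)·0 = -2
  [Θ]: (1)·0+(1)·0+(-1)·1 = -1
⇒ T^-2 Θ^-1

{"T": -2, "Θ": -1}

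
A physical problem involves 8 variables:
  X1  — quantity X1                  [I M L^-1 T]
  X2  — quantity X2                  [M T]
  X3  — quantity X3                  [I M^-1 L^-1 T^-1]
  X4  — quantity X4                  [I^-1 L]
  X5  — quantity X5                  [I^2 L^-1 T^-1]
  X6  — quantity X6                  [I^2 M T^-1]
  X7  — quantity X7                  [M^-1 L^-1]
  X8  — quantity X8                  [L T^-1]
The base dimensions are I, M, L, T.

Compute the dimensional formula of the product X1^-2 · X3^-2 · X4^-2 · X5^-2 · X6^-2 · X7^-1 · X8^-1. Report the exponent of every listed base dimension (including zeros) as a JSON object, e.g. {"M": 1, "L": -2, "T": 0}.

{"I": -10, "M": -1, "L": 4, "T": 5}

Dimensional matrix (I×M×L×T by X1×X2×X3×X4×X5×X6×X7×X8):
  I: [ 1  0  1 -1  2  2  0  0]
  M: [ 1  1 -1  0  0  1 -1  0]
  L: [-1  0 -1  1 -1  0 -1  1]
  T: [ 1  1 -1  0 -1 -1  0 -1]
  [I]: (-2)·1+(-2)·1+(-2)·-1+(-2)·2+(-2)·2+(-1)·0+(-1)·0 = -10
  [M]: (-2)·1+(-2)·-1+(-2)·0+(-2)·0+(-2)·1+(-1)·-1+(-1)·0 = -1
  [L]: (-2)·-1+(-2)·-1+(-2)·1+(-2)·-1+(-2)·0+(-1)·-1+(-1)·1 = 4
  [T]: (-2)·1+(-2)·-1+(-2)·0+(-2)·-1+(-2)·-1+(-1)·0+(-1)·-1 = 5
⇒ I^-10 M^-1 L^4 T^5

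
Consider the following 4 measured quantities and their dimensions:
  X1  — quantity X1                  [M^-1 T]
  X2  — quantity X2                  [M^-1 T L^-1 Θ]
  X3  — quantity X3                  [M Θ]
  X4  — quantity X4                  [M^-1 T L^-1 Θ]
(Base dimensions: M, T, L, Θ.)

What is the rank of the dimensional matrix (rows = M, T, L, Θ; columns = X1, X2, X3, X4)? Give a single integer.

Write exponents as rows M,T,L,Θ / cols X1,X2,X3,X4:
  M: [-1 -1  1 -1]
  T: [ 1  1  0  1]
  L: [ 0 -1  0 -1]
  Θ: [ 0  1  1  1]
Echelon form has 3 nonzero rows (pivots: X1,X2,X3)

3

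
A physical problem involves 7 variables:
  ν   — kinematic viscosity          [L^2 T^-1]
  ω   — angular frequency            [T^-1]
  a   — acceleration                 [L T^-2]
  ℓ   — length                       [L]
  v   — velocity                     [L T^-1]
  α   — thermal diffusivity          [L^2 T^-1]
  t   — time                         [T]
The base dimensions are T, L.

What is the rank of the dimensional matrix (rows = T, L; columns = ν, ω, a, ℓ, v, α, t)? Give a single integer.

Dimensional matrix (T×L by ν×ω×a×ℓ×v×α×t):
  T: [-1 -1 -2  0 -1 -1  1]
  L: [ 2  0  1  1  1  2  0]
RREF → pivots at {ν,ω} ⇒ r = 2

2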